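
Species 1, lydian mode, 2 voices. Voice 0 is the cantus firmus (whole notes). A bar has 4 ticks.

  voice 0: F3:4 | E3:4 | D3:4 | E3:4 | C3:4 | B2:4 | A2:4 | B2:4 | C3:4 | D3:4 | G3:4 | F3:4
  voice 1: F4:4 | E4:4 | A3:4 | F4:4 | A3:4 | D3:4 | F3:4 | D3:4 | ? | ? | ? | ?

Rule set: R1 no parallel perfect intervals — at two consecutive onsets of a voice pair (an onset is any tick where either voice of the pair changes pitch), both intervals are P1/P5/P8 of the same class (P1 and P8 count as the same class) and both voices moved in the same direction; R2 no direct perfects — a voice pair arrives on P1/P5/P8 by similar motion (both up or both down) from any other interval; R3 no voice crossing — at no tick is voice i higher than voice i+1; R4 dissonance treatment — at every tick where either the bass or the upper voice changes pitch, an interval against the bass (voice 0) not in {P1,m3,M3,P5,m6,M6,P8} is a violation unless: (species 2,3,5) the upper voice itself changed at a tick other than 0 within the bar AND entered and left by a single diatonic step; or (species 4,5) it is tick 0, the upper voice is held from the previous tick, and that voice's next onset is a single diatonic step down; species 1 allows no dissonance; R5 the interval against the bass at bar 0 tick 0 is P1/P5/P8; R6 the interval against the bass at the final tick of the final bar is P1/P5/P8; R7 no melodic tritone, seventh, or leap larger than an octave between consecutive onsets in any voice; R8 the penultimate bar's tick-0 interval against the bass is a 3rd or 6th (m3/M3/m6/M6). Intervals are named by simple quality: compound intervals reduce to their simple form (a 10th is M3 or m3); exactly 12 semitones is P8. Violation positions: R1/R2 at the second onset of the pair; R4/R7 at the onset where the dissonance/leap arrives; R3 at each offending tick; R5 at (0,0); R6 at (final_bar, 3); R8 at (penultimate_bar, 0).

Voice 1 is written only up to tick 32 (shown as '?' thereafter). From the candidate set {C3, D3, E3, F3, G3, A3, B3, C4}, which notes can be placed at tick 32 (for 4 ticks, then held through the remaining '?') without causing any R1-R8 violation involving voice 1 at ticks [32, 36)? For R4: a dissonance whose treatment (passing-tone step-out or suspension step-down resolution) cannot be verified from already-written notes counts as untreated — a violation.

{A3, C3, E3}

C3: legal
D3: violates R4
E3: legal
F3: violates R4
G3: violates R2
A3: legal
B3: violates R4
C4: violates R2,R7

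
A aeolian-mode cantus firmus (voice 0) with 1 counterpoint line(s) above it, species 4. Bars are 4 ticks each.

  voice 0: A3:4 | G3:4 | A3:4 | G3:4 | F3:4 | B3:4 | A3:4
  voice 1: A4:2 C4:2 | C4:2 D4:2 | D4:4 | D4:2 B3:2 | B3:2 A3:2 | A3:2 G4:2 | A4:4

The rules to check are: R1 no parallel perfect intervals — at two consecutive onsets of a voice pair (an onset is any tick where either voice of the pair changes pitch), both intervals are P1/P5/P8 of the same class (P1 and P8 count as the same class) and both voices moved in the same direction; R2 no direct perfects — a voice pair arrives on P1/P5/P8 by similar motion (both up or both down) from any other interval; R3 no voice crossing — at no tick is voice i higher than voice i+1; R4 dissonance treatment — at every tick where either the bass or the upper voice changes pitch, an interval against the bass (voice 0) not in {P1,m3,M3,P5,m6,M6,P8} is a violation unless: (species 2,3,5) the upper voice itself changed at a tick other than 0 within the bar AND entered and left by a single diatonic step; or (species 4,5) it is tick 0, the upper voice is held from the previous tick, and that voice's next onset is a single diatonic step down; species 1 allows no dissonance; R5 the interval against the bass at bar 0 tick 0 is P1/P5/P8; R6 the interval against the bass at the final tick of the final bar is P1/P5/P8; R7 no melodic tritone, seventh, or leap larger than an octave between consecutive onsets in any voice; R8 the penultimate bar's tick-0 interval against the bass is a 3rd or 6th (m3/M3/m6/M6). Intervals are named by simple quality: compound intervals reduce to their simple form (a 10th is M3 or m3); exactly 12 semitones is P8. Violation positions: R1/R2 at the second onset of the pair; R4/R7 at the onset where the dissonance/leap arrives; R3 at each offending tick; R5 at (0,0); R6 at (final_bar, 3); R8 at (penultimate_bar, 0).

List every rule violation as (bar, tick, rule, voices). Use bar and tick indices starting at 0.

(1, 0, R4, (0, 1))
(2, 0, R4, (0, 1))
(5, 0, R3, (0, 1))
(5, 0, R4, (0, 1))
(5, 0, R7, (0,))
(5, 0, R8, (0, 1))
(5, 1, R3, (0, 1))
(5, 2, R7, (1,))

bar 0: v0=A3 v1=A4 downbeat P8
bar 1: v0=G3 v1=C4 downbeat P4
bar 2: v0=A3 v1=D4 downbeat P4
bar 3: v0=G3 v1=D4 downbeat P5
bar 4: v0=F3 v1=B3 downbeat TT
bar 5: v0=B3 v1=A3 downbeat M2
bar 6: v0=A3 v1=A4 downbeat P8
  -> R4 @ bar 1 tick 0 v(0, 1): G3/C4 P4 untreated
  -> R4 @ bar 2 tick 0 v(0, 1): A3/D4 P4 untreated
  -> R3 @ bar 5 tick 0 v(0, 1): B3 above A3
  -> R4 @ bar 5 tick 0 v(0, 1): B3/A3 M2 untreated
  -> R7 @ bar 5 tick 0 v(0,): F3->B3 leap 6st
  -> R8 @ bar 5 tick 0 v(0, 1): penult M2 not 3rd/6th
  -> R3 @ bar 5 tick 1 v(0, 1): B3 above A3
  -> R7 @ bar 5 tick 2 v(1,): A3->G4 leap 10st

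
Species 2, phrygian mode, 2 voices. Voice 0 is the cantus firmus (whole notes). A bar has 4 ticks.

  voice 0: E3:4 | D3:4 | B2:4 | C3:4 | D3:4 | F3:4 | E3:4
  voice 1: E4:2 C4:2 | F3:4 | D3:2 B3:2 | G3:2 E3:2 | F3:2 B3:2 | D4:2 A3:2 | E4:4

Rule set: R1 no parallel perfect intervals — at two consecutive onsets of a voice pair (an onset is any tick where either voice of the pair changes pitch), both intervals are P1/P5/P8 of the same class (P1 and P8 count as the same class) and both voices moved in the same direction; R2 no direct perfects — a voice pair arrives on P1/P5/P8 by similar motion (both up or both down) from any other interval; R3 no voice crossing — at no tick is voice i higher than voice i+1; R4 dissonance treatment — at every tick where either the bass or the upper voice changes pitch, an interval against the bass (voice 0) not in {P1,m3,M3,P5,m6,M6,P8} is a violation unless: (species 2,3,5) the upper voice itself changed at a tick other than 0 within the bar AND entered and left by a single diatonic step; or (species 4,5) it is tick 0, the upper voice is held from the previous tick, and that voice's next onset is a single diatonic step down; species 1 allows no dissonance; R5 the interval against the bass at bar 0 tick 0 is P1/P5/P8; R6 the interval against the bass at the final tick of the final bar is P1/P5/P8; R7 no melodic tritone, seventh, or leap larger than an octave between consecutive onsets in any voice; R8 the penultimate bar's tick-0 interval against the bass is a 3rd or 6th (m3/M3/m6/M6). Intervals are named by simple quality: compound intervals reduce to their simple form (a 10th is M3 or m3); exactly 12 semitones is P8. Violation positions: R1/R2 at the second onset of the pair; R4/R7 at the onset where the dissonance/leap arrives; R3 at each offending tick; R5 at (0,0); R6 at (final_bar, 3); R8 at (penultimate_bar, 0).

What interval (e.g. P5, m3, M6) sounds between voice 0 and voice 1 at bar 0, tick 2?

m6

voice 0=E3 voice 1=C4 -> m6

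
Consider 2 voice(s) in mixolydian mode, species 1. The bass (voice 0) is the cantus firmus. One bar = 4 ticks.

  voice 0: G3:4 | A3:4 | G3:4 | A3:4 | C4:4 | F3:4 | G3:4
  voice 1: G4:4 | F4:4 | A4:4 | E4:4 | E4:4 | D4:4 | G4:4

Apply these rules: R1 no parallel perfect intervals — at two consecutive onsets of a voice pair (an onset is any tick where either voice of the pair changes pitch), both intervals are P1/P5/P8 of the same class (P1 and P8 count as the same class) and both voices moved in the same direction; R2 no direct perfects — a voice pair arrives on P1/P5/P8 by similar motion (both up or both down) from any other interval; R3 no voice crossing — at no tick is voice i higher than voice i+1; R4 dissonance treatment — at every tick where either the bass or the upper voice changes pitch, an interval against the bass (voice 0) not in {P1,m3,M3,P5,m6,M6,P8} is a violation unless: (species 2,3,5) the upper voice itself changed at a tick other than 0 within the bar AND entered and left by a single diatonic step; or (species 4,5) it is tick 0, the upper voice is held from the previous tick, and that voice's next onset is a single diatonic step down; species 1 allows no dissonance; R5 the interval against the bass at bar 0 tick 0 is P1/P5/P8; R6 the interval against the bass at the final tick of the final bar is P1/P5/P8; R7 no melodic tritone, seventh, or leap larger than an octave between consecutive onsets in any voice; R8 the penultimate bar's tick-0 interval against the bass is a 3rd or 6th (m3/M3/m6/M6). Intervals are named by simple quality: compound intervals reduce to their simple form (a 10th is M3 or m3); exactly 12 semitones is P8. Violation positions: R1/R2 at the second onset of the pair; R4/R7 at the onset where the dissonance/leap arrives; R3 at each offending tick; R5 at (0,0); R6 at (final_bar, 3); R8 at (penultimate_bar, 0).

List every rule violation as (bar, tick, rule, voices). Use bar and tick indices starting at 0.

(2, 0, R4, (0, 1))
(6, 0, R2, (0, 1))

bar 0: v0=G3 v1=G4 downbeat P8
bar 1: v0=A3 v1=F4 downbeat m6
bar 2: v0=G3 v1=A4 downbeat M2
bar 3: v0=A3 v1=E4 downbeat P5
bar 4: v0=C4 v1=E4 downbeat M3
bar 5: v0=F3 v1=D4 downbeat M6
bar 6: v0=G3 v1=G4 downbeat P8
  -> R4 @ bar 2 tick 0 v(0, 1): G3/A4 M2 untreated
  -> R2 @ bar 6 tick 0 v(0, 1): F3/D4 M6 -> G3/G4 P8 similar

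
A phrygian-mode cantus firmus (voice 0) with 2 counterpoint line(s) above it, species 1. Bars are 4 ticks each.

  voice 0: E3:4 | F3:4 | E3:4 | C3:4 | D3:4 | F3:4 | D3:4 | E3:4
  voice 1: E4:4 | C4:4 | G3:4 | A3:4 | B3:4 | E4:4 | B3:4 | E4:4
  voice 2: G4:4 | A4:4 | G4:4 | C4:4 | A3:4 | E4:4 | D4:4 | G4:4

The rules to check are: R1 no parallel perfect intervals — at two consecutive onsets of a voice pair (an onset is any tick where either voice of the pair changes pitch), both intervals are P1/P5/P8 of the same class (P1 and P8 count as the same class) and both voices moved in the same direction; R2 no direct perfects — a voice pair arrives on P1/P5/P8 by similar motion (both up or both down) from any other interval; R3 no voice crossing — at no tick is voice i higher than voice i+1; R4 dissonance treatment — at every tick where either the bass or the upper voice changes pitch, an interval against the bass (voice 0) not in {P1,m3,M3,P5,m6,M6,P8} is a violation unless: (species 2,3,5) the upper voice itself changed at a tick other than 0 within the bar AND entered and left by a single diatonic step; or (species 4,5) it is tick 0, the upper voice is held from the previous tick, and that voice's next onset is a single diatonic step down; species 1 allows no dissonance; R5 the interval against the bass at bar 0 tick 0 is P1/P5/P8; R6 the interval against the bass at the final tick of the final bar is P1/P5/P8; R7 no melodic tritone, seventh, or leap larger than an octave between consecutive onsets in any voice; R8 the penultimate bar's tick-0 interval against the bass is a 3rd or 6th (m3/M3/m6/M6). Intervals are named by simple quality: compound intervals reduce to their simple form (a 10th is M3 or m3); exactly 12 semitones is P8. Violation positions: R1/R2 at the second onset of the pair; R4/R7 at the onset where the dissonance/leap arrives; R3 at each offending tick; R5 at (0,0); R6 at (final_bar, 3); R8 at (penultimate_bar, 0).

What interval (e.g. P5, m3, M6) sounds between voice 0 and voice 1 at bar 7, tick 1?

voice 0=E3 voice 1=E4 -> P8

P8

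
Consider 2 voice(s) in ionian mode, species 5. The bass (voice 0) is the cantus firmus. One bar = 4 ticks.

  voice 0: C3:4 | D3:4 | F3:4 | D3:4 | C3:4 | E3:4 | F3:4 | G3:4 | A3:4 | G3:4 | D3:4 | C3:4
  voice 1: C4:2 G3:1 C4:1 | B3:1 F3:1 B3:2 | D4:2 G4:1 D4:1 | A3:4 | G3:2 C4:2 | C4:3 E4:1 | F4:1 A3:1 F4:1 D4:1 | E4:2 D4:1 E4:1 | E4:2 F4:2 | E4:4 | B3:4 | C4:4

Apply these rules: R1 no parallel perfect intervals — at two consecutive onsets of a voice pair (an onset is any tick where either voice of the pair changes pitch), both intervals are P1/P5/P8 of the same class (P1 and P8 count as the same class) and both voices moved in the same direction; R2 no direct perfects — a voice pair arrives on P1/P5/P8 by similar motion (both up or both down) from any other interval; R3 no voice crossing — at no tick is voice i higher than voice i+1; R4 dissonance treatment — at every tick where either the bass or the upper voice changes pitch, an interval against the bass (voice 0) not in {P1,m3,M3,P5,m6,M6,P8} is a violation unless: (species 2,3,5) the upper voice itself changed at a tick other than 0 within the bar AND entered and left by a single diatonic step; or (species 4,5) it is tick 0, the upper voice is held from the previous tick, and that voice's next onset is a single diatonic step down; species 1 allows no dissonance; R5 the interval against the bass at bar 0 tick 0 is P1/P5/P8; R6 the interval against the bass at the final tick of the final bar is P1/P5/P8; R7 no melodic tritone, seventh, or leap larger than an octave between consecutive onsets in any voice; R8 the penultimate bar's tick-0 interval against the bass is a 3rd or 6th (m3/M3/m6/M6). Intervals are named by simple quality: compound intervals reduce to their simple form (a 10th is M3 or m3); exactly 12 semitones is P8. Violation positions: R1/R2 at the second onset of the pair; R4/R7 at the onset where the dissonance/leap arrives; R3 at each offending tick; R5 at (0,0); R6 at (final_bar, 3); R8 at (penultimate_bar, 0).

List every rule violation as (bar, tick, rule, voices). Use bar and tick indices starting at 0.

bar 0: v0=C3 v1=C4 downbeat P8
bar 1: v0=D3 v1=B3 downbeat M6
bar 2: v0=F3 v1=D4 downbeat M6
bar 3: v0=D3 v1=A3 downbeat P5
bar 4: v0=C3 v1=G3 downbeat P5
bar 5: v0=E3 v1=C4 downbeat m6
bar 6: v0=F3 v1=F4 downbeat P8
bar 7: v0=G3 v1=E4 downbeat M6
bar 8: v0=A3 v1=E4 downbeat P5
bar 9: v0=G3 v1=E4 downbeat M6
bar 10: v0=D3 v1=B3 downbeat M6
bar 11: v0=C3 v1=C4 downbeat P8
  -> R7 @ bar 1 tick 1 v(1,): B3->F3 leap 6st
  -> R7 @ bar 1 tick 2 v(1,): F3->B3 leap 6st
  -> R4 @ bar 2 tick 2 v(0, 1): F3/G4 M2 untreated
  -> R2 @ bar 3 tick 0 v(0, 1): F3/D4 M6 -> D3/A3 P5 similar
  -> R1 @ bar 4 tick 0 v(0, 1): D3/A3 P5 -> C3/G3 P5 similar
  -> R1 @ bar 6 tick 0 v(0, 1): E3/E4 P8 -> F3/F4 P8 similar

(1, 1, R7, (1,))
(1, 2, R7, (1,))
(2, 2, R4, (0, 1))
(3, 0, R2, (0, 1))
(4, 0, R1, (0, 1))
(6, 0, R1, (0, 1))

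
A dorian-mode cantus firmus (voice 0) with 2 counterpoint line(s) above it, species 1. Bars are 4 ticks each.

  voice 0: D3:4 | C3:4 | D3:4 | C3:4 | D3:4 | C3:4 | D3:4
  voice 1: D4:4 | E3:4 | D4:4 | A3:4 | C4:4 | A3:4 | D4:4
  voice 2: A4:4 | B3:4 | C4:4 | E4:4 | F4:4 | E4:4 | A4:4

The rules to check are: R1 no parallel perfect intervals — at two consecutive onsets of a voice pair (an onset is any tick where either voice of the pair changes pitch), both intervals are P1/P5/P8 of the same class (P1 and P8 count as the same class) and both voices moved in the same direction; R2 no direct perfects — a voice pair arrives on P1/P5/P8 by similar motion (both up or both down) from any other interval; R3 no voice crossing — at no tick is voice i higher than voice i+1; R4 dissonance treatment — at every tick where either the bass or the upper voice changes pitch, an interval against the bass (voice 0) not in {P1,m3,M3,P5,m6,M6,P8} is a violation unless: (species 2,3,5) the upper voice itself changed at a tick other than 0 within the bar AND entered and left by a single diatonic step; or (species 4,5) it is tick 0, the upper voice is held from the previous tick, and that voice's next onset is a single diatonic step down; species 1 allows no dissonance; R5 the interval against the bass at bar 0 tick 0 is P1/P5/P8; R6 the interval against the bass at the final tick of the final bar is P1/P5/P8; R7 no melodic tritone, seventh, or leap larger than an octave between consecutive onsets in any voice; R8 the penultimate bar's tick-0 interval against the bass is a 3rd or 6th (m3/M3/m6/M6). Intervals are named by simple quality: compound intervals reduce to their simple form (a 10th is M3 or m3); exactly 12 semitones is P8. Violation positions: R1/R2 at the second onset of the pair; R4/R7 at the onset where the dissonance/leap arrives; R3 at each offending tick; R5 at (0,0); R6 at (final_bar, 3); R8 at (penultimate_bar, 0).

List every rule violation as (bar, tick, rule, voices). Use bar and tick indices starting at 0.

(1, 0, R1, (1, 2))
(1, 0, R4, (0, 2))
(1, 0, R7, (1,))
(1, 0, R7, (2,))
(2, 0, R2, (0, 1))
(2, 0, R3, (1, 2))
(2, 0, R4, (0, 2))
(2, 0, R7, (1,))
(2, 1, R3, (1, 2))
(2, 2, R3, (1, 2))
(2, 3, R3, (1, 2))
(4, 0, R4, (0, 1))
(5, 0, R2, (1, 2))
(6, 0, R1, (1, 2))
(6, 0, R2, (0, 1))
(6, 0, R2, (0, 2))

bar 0: v0=D3 v1=D4 v2=A4 downbeat P5
bar 1: v0=C3 v1=E3 v2=B3 downbeat M7
bar 2: v0=D3 v1=D4 v2=C4 downbeat m7
bar 3: v0=C3 v1=A3 v2=E4 downbeat M3
bar 4: v0=D3 v1=C4 v2=F4 downbeat m3
bar 5: v0=C3 v1=A3 v2=E4 downbeat M3
bar 6: v0=D3 v1=D4 v2=A4 downbeat P5
  -> R1 @ bar 1 tick 0 v(1, 2): D4/A4 P5 -> E3/B3 P5 similar
  -> R4 @ bar 1 tick 0 v(0, 2): C3/B3 M7 untreated
  -> R7 @ bar 1 tick 0 v(1,): D4->E3 leap 10st
  -> R7 @ bar 1 tick 0 v(2,): A4->B3 leap 10st
  -> R2 @ bar 2 tick 0 v(0, 1): C3/E3 M3 -> D3/D4 P8 similar
  -> R3 @ bar 2 tick 0 v(1, 2): D4 above C4
  -> R4 @ bar 2 tick 0 v(0, 2): D3/C4 m7 untreated
  -> R7 @ bar 2 tick 0 v(1,): E3->D4 leap 10st
  -> R3 @ bar 2 tick 1 v(1, 2): D4 above C4
  -> R3 @ bar 2 tick 2 v(1, 2): D4 above C4
  -> R3 @ bar 2 tick 3 v(1, 2): D4 above C4
  -> R4 @ bar 4 tick 0 v(0, 1): D3/C4 m7 untreated
  -> R2 @ bar 5 tick 0 v(1, 2): C4/F4 P4 -> A3/E4 P5 similar
  -> R1 @ bar 6 tick 0 v(1, 2): A3/E4 P5 -> D4/A4 P5 similar
  -> R2 @ bar 6 tick 0 v(0, 1): C3/A3 M6 -> D3/D4 P8 similar
  -> R2 @ bar 6 tick 0 v(0, 2): C3/E4 M3 -> D3/A4 P5 similar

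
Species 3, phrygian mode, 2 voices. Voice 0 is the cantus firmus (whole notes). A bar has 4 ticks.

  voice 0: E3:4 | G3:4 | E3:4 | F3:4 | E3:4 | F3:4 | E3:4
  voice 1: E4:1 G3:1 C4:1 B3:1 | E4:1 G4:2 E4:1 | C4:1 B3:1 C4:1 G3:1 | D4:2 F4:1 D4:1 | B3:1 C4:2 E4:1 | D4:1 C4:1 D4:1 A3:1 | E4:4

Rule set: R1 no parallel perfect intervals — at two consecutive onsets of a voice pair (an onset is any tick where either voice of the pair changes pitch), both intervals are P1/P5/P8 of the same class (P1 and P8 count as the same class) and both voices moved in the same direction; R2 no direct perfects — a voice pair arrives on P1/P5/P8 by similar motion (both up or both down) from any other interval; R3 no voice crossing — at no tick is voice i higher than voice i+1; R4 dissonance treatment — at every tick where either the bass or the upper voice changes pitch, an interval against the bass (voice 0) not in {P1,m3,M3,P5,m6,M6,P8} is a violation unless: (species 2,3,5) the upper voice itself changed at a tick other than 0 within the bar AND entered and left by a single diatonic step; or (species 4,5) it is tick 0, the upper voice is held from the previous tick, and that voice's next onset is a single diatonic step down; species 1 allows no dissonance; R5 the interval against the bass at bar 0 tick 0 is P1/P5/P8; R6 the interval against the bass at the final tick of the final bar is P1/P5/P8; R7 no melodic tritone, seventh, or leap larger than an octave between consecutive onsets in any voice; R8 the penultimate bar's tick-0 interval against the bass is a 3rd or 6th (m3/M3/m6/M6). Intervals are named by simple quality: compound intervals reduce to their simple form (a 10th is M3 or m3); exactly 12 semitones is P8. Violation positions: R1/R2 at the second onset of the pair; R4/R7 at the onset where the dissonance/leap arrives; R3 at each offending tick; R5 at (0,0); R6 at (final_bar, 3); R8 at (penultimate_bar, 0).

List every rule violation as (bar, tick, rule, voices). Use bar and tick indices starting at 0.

(4, 0, R2, (0, 1))

bar 0: v0=E3 v1=E4 downbeat P8
bar 1: v0=G3 v1=E4 downbeat M6
bar 2: v0=E3 v1=C4 downbeat m6
bar 3: v0=F3 v1=D4 downbeat M6
bar 4: v0=E3 v1=B3 downbeat P5
bar 5: v0=F3 v1=D4 downbeat M6
bar 6: v0=E3 v1=E4 downbeat P8
  -> R2 @ bar 4 tick 0 v(0, 1): F3/D4 M6 -> E3/B3 P5 similar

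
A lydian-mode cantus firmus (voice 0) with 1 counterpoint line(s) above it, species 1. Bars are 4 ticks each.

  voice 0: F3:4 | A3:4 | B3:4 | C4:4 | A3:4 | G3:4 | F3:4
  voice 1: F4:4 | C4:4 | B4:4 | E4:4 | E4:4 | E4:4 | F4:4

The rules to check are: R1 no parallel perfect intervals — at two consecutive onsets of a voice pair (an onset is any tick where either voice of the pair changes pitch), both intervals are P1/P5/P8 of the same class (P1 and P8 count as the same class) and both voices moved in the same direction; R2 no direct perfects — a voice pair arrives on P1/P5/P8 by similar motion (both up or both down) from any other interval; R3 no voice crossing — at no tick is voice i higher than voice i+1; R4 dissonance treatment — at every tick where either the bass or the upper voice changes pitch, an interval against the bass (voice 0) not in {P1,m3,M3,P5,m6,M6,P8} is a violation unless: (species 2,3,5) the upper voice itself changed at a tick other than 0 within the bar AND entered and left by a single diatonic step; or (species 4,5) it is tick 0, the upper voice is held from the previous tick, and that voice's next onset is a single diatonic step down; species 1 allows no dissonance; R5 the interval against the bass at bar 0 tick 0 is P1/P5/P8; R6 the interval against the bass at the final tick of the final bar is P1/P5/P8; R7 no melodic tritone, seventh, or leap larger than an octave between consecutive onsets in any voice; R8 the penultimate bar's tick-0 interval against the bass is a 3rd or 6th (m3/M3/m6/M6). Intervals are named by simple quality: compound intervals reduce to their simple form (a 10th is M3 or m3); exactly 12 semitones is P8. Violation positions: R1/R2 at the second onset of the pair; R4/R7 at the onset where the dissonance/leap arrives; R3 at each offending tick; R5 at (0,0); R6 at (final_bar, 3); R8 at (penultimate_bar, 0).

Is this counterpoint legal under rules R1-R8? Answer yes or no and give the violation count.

No (2 violations)

bar 0: v0=F3 v1=F4 (P8)
bar 1: v0=A3 v1=C4 (m3)
bar 2: v0=B3 v1=B4 (P8)
bar 3: v0=C4 v1=E4 (M3)
bar 4: v0=A3 v1=E4 (P5)
bar 5: v0=G3 v1=E4 (M6)
bar 6: v0=F3 v1=F4 (P8)
  R2 @ bar2.0: A3/C4 m3 -> B3/B4 P8 similar
  R7 @ bar2.0: C4->B4 leap 11st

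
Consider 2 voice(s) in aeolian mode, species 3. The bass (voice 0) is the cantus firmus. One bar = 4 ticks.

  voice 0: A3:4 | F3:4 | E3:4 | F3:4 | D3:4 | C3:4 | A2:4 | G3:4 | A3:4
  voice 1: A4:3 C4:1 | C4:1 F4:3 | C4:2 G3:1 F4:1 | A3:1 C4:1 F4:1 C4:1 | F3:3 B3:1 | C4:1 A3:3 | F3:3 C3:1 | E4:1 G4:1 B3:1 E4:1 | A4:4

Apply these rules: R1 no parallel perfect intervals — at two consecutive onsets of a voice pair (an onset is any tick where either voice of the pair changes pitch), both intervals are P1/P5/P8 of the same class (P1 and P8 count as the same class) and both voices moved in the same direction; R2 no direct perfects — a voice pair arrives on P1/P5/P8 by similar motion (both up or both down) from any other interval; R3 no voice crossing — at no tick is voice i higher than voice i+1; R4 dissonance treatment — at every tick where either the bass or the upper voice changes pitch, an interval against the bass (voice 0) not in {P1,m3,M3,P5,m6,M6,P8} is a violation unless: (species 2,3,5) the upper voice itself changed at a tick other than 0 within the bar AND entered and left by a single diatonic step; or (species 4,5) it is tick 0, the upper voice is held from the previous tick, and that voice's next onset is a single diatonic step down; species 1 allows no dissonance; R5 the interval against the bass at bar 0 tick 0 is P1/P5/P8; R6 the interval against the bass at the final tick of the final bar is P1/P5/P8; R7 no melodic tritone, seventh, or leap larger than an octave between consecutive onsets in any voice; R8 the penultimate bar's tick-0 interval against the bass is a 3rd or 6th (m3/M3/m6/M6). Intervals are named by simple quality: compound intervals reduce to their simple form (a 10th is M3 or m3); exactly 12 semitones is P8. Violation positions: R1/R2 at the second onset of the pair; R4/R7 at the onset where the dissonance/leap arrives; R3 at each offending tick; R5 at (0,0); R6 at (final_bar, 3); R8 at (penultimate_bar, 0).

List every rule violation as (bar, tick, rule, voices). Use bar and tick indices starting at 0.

(2, 3, R4, (0, 1))
(2, 3, R7, (1,))
(4, 3, R7, (1,))
(7, 0, R7, (0,))
(7, 0, R7, (1,))
(8, 0, R2, (0, 1))

bar 0: v0=A3 v1=A4 downbeat P8
bar 1: v0=F3 v1=C4 downbeat P5
bar 2: v0=E3 v1=C4 downbeat m6
bar 3: v0=F3 v1=A3 downbeat M3
bar 4: v0=D3 v1=F3 downbeat m3
bar 5: v0=C3 v1=C4 downbeat P8
bar 6: v0=A2 v1=F3 downbeat m6
bar 7: v0=G3 v1=E4 downbeat M6
bar 8: v0=A3 v1=A4 downbeat P8
  -> R4 @ bar 2 tick 3 v(0, 1): E3/F4 m2 untreated
  -> R7 @ bar 2 tick 3 v(1,): G3->F4 leap 10st
  -> R7 @ bar 4 tick 3 v(1,): F3->B3 leap 6st
  -> R7 @ bar 7 tick 0 v(0,): A2->G3 leap 10st
  -> R7 @ bar 7 tick 0 v(1,): C3->E4 leap 16st
  -> R2 @ bar 8 tick 0 v(0, 1): G3/E4 M6 -> A3/A4 P8 similar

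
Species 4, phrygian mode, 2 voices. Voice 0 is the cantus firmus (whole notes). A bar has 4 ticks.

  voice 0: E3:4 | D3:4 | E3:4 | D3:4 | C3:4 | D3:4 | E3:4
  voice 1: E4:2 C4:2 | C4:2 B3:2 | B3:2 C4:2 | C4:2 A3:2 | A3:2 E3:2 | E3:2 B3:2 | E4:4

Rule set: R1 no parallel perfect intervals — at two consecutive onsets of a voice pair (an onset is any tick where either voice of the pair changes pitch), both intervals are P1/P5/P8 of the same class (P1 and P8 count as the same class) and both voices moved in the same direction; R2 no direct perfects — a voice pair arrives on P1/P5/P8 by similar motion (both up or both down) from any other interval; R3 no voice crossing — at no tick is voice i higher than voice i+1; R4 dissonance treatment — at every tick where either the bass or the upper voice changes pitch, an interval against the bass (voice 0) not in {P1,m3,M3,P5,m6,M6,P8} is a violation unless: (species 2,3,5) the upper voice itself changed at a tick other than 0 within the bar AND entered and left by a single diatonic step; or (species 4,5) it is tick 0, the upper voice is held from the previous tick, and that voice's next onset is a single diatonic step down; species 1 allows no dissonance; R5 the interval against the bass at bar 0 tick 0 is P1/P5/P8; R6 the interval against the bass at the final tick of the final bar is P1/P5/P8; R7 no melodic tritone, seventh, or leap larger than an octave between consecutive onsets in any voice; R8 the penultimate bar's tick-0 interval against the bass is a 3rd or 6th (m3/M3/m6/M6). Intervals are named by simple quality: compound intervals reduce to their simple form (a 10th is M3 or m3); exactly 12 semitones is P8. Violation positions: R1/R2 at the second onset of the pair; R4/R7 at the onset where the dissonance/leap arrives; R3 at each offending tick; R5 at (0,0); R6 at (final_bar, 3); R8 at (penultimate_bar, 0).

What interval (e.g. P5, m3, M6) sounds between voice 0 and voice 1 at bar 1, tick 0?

voice 0=D3 voice 1=C4 -> m7

m7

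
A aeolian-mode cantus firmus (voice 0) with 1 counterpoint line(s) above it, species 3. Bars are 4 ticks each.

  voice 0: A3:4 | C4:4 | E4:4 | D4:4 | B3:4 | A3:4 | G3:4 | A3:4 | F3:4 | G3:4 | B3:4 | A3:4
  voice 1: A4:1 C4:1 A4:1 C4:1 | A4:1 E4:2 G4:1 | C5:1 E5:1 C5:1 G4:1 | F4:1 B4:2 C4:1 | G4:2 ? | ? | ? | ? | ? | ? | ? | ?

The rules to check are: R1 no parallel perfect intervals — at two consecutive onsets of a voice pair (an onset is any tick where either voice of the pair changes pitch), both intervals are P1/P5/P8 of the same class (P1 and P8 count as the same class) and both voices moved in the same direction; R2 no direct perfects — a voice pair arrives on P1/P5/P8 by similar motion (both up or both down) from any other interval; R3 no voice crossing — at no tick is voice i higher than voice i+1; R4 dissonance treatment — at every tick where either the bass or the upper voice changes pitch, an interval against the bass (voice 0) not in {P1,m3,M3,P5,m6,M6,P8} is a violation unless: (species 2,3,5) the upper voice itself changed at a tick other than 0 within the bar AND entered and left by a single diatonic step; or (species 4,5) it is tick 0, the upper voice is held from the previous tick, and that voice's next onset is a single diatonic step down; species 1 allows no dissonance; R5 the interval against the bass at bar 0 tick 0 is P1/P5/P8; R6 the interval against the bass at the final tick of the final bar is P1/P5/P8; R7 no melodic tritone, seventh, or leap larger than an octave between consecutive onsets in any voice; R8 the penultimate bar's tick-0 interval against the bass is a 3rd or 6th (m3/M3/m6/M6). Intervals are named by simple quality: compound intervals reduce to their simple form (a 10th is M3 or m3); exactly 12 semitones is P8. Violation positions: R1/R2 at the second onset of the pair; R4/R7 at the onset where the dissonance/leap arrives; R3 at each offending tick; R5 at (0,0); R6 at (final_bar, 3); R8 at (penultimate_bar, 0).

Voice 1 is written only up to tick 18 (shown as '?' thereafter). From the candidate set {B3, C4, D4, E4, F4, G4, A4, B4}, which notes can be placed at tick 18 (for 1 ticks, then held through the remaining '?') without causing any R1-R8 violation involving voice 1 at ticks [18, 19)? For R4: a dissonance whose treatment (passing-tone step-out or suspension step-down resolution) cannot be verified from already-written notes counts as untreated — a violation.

B3: legal
C4: violates R4
D4: legal
E4: violates R4
F4: violates R4
G4: legal
A4: violates R4
B4: legal

{B3, B4, D4, G4}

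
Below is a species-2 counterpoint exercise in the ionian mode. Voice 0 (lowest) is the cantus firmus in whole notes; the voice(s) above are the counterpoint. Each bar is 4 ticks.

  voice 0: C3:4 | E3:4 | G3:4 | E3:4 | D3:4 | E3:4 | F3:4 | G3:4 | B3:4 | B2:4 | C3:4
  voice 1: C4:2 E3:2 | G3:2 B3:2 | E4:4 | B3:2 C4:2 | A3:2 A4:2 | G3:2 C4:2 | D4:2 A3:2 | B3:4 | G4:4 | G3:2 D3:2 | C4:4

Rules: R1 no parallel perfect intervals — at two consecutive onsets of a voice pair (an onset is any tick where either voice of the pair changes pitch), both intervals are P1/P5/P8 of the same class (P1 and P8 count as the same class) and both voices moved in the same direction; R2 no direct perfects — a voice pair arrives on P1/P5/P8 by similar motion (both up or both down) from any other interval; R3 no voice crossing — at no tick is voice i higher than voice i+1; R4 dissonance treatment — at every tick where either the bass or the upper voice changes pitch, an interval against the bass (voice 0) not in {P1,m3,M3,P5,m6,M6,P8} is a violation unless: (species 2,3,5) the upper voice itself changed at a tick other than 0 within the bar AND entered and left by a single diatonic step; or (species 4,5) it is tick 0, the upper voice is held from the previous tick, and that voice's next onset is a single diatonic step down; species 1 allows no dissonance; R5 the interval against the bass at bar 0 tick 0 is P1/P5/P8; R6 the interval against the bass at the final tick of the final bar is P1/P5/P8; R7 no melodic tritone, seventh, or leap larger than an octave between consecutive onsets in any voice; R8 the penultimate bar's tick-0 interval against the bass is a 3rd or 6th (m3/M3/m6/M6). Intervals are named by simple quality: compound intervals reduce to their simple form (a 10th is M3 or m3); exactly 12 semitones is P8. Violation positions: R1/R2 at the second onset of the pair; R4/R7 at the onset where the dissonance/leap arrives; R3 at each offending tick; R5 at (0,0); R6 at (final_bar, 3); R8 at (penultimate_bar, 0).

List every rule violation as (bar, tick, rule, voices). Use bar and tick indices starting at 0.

(3, 0, R2, (0, 1))
(4, 0, R2, (0, 1))
(5, 0, R7, (1,))
(10, 0, R2, (0, 1))
(10, 0, R7, (1,))

bar 0: v0=C3 v1=C4 downbeat P8
bar 1: v0=E3 v1=G3 downbeat m3
bar 2: v0=G3 v1=E4 downbeat M6
bar 3: v0=E3 v1=B3 downbeat P5
bar 4: v0=D3 v1=A3 downbeat P5
bar 5: v0=E3 v1=G3 downbeat m3
bar 6: v0=F3 v1=D4 downbeat M6
bar 7: v0=G3 v1=B3 downbeat M3
bar 8: v0=B3 v1=G4 downbeat m6
bar 9: v0=B2 v1=G3 downbeat m6
bar 10: v0=C3 v1=C4 downbeat P8
  -> R2 @ bar 3 tick 0 v(0, 1): G3/E4 M6 -> E3/B3 P5 similar
  -> R2 @ bar 4 tick 0 v(0, 1): E3/C4 m6 -> D3/A3 P5 similar
  -> R7 @ bar 5 tick 0 v(1,): A4->G3 leap 14st
  -> R2 @ bar 10 tick 0 v(0, 1): B2/D3 m3 -> C3/C4 P8 similar
  -> R7 @ bar 10 tick 0 v(1,): D3->C4 leap 10st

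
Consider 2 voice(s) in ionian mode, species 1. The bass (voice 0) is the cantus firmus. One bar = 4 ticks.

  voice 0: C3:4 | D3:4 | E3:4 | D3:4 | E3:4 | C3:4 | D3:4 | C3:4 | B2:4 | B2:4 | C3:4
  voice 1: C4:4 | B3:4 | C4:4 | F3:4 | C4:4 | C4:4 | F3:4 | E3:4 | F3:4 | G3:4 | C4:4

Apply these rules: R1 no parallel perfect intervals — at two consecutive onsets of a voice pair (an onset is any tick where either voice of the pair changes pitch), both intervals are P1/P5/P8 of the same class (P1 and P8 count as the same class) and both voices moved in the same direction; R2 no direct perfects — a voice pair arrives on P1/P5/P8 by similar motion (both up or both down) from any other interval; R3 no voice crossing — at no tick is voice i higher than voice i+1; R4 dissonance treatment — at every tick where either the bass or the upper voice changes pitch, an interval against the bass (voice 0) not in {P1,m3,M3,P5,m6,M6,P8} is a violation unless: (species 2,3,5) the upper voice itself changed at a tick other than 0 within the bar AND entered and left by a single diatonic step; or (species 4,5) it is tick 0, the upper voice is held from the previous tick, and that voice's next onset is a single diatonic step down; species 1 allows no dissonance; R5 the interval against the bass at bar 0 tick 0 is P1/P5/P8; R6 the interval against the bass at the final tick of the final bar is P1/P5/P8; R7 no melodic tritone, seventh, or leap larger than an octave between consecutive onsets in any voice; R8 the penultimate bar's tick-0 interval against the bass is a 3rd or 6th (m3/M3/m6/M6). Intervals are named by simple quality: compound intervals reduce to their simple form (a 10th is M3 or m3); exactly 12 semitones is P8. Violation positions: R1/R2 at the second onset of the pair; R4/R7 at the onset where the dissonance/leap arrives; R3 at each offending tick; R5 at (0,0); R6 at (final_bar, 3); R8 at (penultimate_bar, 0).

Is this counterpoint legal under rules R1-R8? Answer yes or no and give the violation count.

bar 0: v0=C3 v1=C4 (P8)
bar 1: v0=D3 v1=B3 (M6)
bar 2: v0=E3 v1=C4 (m6)
bar 3: v0=D3 v1=F3 (m3)
bar 4: v0=E3 v1=C4 (m6)
bar 5: v0=C3 v1=C4 (P8)
bar 6: v0=D3 v1=F3 (m3)
bar 7: v0=C3 v1=E3 (M3)
bar 8: v0=B2 v1=F3 (TT)
bar 9: v0=B2 v1=G3 (m6)
bar 10: v0=C3 v1=C4 (P8)
  R4 @ bar8.0: B2/F3 TT untreated
  R2 @ bar10.0: B2/G3 m6 -> C3/C4 P8 similar

No (2 violations)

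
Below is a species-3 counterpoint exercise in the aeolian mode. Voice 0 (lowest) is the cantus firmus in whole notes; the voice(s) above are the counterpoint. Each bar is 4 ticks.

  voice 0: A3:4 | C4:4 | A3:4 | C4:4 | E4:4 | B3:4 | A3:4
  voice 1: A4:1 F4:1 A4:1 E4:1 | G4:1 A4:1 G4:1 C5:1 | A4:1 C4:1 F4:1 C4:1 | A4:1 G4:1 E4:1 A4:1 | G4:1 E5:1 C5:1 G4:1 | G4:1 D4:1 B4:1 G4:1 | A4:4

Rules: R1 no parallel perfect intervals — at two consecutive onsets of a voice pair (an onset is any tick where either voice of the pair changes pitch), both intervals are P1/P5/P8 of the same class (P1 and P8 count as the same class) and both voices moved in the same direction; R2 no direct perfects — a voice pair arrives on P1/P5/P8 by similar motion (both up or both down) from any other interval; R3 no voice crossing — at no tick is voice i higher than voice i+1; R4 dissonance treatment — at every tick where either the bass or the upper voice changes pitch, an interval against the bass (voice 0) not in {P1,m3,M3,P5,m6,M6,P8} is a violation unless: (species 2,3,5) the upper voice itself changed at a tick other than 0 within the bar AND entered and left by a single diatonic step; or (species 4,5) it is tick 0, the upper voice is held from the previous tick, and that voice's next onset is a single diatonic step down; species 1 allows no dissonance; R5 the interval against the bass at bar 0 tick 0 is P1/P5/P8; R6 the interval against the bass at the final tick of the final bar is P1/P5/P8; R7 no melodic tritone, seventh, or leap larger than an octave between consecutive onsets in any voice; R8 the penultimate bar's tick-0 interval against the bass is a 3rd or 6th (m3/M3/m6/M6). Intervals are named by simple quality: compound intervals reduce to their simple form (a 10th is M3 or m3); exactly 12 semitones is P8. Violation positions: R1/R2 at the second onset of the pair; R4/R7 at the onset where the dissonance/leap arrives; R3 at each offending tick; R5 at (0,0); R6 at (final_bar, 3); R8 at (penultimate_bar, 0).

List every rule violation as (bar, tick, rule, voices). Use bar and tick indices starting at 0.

(1, 0, R1, (0, 1))
(2, 0, R1, (0, 1))

bar 0: v0=A3 v1=A4 downbeat P8
bar 1: v0=C4 v1=G4 downbeat P5
bar 2: v0=A3 v1=A4 downbeat P8
bar 3: v0=C4 v1=A4 downbeat M6
bar 4: v0=E4 v1=G4 downbeat m3
bar 5: v0=B3 v1=G4 downbeat m6
bar 6: v0=A3 v1=A4 downbeat P8
  -> R1 @ bar 1 tick 0 v(0, 1): A3/E4 P5 -> C4/G4 P5 similar
  -> R1 @ bar 2 tick 0 v(0, 1): C4/C5 P8 -> A3/A4 P8 similar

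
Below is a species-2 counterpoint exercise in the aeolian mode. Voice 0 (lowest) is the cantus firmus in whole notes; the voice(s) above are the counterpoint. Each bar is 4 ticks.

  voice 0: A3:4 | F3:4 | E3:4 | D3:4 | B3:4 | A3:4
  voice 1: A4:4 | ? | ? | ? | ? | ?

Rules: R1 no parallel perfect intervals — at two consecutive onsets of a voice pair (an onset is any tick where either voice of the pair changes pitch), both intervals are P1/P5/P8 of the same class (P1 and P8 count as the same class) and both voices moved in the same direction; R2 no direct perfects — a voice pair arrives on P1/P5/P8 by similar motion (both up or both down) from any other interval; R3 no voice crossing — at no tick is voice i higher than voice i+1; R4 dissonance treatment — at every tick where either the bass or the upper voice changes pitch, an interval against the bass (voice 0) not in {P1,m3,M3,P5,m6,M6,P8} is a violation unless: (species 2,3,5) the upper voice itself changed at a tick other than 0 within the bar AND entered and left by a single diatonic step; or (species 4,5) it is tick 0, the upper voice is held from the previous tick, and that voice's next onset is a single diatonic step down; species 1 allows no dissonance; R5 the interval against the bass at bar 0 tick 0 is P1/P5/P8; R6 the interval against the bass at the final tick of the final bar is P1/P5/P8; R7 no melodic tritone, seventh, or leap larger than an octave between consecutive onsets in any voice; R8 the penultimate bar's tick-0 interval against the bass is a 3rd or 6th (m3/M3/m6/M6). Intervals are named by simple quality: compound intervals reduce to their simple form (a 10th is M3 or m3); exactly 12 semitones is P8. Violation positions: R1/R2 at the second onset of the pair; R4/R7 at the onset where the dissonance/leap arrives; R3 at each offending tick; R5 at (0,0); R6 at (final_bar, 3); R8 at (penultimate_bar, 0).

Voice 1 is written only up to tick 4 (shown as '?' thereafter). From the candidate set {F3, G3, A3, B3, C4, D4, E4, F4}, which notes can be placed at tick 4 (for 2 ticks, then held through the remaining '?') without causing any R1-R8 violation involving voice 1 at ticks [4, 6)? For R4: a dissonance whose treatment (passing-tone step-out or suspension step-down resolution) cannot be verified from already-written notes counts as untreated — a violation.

{A3, D4}

F3: violates R1,R7
G3: violates R4,R7
A3: legal
B3: violates R4,R7
C4: violates R2
D4: legal
E4: violates R4
F4: violates R1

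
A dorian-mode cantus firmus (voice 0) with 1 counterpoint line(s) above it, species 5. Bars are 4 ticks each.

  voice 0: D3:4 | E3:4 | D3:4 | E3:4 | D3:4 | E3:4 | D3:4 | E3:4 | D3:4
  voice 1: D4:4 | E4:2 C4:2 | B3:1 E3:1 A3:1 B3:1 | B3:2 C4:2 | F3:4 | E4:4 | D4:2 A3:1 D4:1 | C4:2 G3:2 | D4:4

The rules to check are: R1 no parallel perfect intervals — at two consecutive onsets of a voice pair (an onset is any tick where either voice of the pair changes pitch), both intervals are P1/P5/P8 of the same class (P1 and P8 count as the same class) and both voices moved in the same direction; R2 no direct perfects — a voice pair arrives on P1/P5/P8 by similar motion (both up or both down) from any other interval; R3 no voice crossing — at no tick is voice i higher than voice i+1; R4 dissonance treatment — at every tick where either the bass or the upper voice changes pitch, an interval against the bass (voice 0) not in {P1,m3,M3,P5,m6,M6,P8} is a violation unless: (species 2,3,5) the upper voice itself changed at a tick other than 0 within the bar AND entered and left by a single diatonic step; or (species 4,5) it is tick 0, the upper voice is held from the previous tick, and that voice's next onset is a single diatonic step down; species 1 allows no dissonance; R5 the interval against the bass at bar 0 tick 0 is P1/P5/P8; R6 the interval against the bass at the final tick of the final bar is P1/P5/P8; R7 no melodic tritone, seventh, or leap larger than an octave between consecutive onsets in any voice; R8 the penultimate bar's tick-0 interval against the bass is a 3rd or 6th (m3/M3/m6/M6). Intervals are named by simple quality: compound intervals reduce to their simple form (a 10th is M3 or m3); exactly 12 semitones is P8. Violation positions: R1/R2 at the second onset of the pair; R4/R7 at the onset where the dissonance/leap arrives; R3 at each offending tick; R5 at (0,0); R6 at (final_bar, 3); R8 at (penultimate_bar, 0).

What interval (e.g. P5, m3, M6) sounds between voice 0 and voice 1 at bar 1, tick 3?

m6

voice 0=E3 voice 1=C4 -> m6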